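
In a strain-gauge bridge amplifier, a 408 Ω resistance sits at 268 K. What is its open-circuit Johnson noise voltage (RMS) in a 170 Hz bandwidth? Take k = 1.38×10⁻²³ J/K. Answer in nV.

V_n = √(4kTRB)
4kTRB = 4 × 1.38×10⁻²³ × 268 × 4.08×10² × 1.70×10² = 1.03×10⁻¹⁵ V²
V_n = √(1.03×10⁻¹⁵) = 3.20×10⁻⁸ V = 32.0 nV

32.0 nV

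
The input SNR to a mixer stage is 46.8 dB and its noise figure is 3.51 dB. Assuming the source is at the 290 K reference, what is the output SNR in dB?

By definition F = SNR_in/SNR_out, so in dB: SNR_out = SNR_in − NF
SNR_out = 46.8 − 3.51 = 43.29 dB

43.29 dB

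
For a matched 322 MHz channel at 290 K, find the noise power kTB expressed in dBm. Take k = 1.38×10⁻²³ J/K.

P_n = kTB = 1.38×10⁻²³ × 290 × 3.22×10⁸ = 1.29×10⁻¹² W
In dBm: 10 log₁₀(1.29×10⁻¹² / 10⁻³) = −88.9 dBm

−88.9 dBm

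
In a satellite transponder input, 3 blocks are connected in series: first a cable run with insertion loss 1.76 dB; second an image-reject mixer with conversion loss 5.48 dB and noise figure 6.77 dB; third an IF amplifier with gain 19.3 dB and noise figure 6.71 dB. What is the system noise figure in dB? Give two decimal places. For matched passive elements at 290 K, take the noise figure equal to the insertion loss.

14.26 dB

Convert to linear (a loss of L dB is a gain of −L dB): F_i = 10^(NF_i/10), G_i = 10^(G_i,dB/10)
  Stage 1: F_1 = 10^(1.76/10) = 1.500, G_1 = 10^(−1.76/10) = 0.6668
  Stage 2: F_2 = 10^(6.77/10) = 4.753, G_2 = 10^(−5.48/10) = 0.2831
  Stage 3: F_3 = 10^(6.71/10) = 4.688, G_3 = 10^(19.3/10) = 85.11
Friis cascade:
  F = 1.500 + (4.753 − 1)/0.6668 + (4.688 − 1)/0.1888 = 26.66
NF = 10 log₁₀(26.66) = 14.26 dB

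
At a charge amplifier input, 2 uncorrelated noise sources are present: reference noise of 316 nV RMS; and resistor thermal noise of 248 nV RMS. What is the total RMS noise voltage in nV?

Uncorrelated sources add in power (mean-square): V_tot = √(ΣV_i²)
V_tot = √[(3.16×10⁻⁷)² + (2.48×10⁻⁷)²] = 4.02×10⁻⁷ V = 402 nV

402 nV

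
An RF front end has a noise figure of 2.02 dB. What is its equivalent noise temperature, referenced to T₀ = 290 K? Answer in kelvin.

172 K

F = 10^(2.02/10) = 1.59221
T_e = (F − 1)·T₀ = (1.59221 − 1) × 290 = 172 K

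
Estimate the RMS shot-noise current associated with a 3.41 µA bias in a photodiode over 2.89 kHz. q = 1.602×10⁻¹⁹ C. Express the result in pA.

I_n = √(2qI·B)
2qI·B = 2 × 1.602×10⁻¹⁹ × 3.41×10⁻⁶ × 2.89×10³ = 3.16×10⁻²¹ A²
I_n = √(3.16×10⁻²¹) = 5.62×10⁻¹¹ A = 56.2 pA

56.2 pA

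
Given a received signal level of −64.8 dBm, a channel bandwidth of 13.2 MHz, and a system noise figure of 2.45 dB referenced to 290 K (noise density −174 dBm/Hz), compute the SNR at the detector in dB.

35.5 dB

Noise floor: N = −174 + 10 log₁₀(B) + NF
10 log₁₀(1.32×10⁷) = 71.21 dB
N = −174 + 71.21 + 2.45 = −100.34 dBm
SNR = P_sig − N = −64.8 − (−100.34) = 35.54 dB → 35.5 dB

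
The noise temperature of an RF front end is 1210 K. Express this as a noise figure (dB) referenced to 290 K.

F = 1 + T_e/T₀ = 1 + 1210/290 = 5.17241
NF = 10 log₁₀(5.17241) = 7.14 dB

7.14 dB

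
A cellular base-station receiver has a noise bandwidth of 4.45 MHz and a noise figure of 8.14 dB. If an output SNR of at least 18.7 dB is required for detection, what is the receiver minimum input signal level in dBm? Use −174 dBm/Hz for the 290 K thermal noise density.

Sensitivity = −174 + 10 log₁₀(B) + NF + SNR_min
= −174 + 66.48 + 8.14 + 18.7
= −80.68 dBm → −80.7 dBm

−80.7 dBm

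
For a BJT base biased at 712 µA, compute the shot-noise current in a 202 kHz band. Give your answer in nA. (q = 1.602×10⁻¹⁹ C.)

I_n = √(2qI·B)
2qI·B = 2 × 1.602×10⁻¹⁹ × 7.12×10⁻⁴ × 2.02×10⁵ = 4.61×10⁻¹⁷ A²
I_n = √(4.61×10⁻¹⁷) = 6.79×10⁻⁹ A = 6.79 nA

6.79 nA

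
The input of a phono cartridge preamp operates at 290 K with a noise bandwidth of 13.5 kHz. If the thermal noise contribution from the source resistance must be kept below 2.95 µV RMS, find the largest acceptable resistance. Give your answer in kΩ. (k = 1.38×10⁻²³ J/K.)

40.3 kΩ

Johnson–Nyquist: V_n = √(4kTRB) ⇒ R = V_n² / (4kTB)
4kTB = 4 × 1.38×10⁻²³ × 290 × 1.35×10⁴ = 2.16×10⁻¹⁶
R = (2.95×10⁻⁶)² / 2.16×10⁻¹⁶ = 4.03×10⁴ Ω = 40.3 kΩ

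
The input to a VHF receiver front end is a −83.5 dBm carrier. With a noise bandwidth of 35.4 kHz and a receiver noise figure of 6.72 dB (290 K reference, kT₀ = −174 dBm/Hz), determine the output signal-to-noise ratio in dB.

Noise floor: N = −174 + 10 log₁₀(B) + NF
10 log₁₀(3.54×10⁴) = 45.49 dB
N = −174 + 45.49 + 6.72 = −121.79 dBm
SNR = P_sig − N = −83.5 − (−121.79) = 38.29 dB → 38.3 dB

38.3 dB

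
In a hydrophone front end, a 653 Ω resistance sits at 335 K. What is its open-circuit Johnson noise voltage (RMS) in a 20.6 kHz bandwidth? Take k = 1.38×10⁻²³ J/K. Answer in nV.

499 nV

V_n = √(4kTRB)
4kTRB = 4 × 1.38×10⁻²³ × 335 × 6.53×10² × 2.06×10⁴ = 2.49×10⁻¹³ V²
V_n = √(2.49×10⁻¹³) = 4.99×10⁻⁷ V = 499 nV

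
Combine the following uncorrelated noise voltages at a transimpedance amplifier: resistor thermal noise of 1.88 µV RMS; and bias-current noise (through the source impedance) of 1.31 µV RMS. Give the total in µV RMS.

Uncorrelated sources add in power (mean-square): V_tot = √(ΣV_i²)
V_tot = √[(1.88×10⁻⁶)² + (1.31×10⁻⁶)²] = 2.29×10⁻⁶ V = 2.29 µV

2.29 µV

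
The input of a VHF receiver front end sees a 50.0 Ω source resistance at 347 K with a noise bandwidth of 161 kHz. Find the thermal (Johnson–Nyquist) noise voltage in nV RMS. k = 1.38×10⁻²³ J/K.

V_n = √(4kTRB)
4kTRB = 4 × 1.38×10⁻²³ × 347 × 5.00×10¹ × 1.61×10⁵ = 1.54×10⁻¹³ V²
V_n = √(1.54×10⁻¹³) = 3.93×10⁻⁷ V = 393 nV

393 nV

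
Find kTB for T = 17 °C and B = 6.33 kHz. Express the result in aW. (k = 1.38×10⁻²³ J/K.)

T = 17 °C + 273.15 = 290.15 K
P_n = kTB = 1.38×10⁻²³ × 290.15 × 6.33×10³ = 2.53×10⁻¹⁷ W = 25.3 aW

25.3 aW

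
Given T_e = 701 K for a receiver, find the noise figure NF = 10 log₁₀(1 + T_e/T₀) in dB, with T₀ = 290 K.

5.34 dB

F = 1 + T_e/T₀ = 1 + 701/290 = 3.41724
NF = 10 log₁₀(3.41724) = 5.34 dB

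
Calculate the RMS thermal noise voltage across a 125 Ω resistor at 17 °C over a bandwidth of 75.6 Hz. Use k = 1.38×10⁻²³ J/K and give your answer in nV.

12.3 nV

T = 17 °C + 273.15 = 290.15 K
V_n = √(4kTRB)
4kTRB = 4 × 1.38×10⁻²³ × 290.15 × 1.25×10² × 7.56×10¹ = 1.51×10⁻¹⁶ V²
V_n = √(1.51×10⁻¹⁶) = 1.23×10⁻⁸ V = 12.3 nV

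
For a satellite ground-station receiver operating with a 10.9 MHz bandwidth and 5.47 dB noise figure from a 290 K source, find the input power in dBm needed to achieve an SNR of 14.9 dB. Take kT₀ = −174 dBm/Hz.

Sensitivity = −174 + 10 log₁₀(B) + NF + SNR_min
= −174 + 70.37 + 5.47 + 14.9
= −83.26 dBm → −83.3 dBm

−83.3 dBm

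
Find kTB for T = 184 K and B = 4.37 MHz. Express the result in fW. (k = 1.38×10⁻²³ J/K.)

11.1 fW

P_n = kTB = 1.38×10⁻²³ × 184 × 4.37×10⁶ = 1.11×10⁻¹⁴ W = 11.1 fW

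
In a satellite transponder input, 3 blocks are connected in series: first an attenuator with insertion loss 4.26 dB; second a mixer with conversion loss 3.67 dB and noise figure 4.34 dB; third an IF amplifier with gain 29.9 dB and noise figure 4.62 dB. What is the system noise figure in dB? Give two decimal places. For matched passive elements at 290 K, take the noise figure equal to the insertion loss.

12.79 dB

Convert to linear (a loss of L dB is a gain of −L dB): F_i = 10^(NF_i/10), G_i = 10^(G_i,dB/10)
  Stage 1: F_1 = 10^(4.26/10) = 2.667, G_1 = 10^(−4.26/10) = 0.3750
  Stage 2: F_2 = 10^(4.34/10) = 2.716, G_2 = 10^(−3.67/10) = 0.4295
  Stage 3: F_3 = 10^(4.62/10) = 2.897, G_3 = 10^(29.9/10) = 977.2
Friis cascade:
  F = 2.667 + (2.716 − 1)/0.3750 + (2.897 − 1)/0.1611 = 19.02
NF = 10 log₁₀(19.02) = 12.79 dB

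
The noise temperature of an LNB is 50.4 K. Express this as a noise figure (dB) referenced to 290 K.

F = 1 + T_e/T₀ = 1 + 50.4/290 = 1.17379
NF = 10 log₁₀(1.17379) = 0.696 dB

0.696 dB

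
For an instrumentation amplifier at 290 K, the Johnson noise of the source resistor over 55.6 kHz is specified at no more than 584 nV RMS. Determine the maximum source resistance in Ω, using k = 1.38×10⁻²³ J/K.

383 Ω

Johnson–Nyquist: V_n = √(4kTRB) ⇒ R = V_n² / (4kTB)
4kTB = 4 × 1.38×10⁻²³ × 290 × 5.56×10⁴ = 8.90×10⁻¹⁶
R = (5.84×10⁻⁷)² / 8.90×10⁻¹⁶ = 3.83×10² Ω = 383 Ω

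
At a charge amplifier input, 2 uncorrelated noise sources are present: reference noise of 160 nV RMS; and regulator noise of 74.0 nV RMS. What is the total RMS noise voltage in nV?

176 nV

Uncorrelated sources add in power (mean-square): V_tot = √(ΣV_i²)
V_tot = √[(1.60×10⁻⁷)² + (7.40×10⁻⁸)²] = 1.76×10⁻⁷ V = 176 nV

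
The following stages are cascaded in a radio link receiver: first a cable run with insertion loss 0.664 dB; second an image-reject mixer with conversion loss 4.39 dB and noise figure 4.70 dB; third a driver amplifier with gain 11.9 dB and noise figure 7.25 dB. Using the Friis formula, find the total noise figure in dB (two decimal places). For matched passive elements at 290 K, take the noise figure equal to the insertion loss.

12.36 dB

Convert to linear (a loss of L dB is a gain of −L dB): F_i = 10^(NF_i/10), G_i = 10^(G_i,dB/10)
  Stage 1: F_1 = 10^(0.664/10) = 1.165, G_1 = 10^(−0.664/10) = 0.8582
  Stage 2: F_2 = 10^(4.70/10) = 2.951, G_2 = 10^(−4.39/10) = 0.3639
  Stage 3: F_3 = 10^(7.25/10) = 5.309, G_3 = 10^(11.9/10) = 15.49
Friis cascade:
  F = 1.165 + (2.951 − 1)/0.8582 + (5.309 − 1)/0.3123 = 17.23
NF = 10 log₁₀(17.23) = 12.36 dB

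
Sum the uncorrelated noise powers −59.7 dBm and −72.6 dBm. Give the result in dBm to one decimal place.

Convert to linear, add, convert back:
P₁ = 1.07×10⁻⁹ W, P₂ = 5.50×10⁻¹¹ W
P_tot = 1.13×10⁻⁹ W → 10 log₁₀(P_tot / 10⁻³) = −59.5 dBm

−59.5 dBm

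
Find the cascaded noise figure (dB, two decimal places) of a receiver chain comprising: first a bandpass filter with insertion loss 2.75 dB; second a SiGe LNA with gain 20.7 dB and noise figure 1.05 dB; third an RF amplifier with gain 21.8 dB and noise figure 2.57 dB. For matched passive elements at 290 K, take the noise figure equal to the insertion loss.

Convert to linear (a loss of L dB is a gain of −L dB): F_i = 10^(NF_i/10), G_i = 10^(G_i,dB/10)
  Stage 1: F_1 = 10^(2.75/10) = 1.884, G_1 = 10^(−2.75/10) = 0.5309
  Stage 2: F_2 = 10^(1.05/10) = 1.274, G_2 = 10^(20.7/10) = 117.5
  Stage 3: F_3 = 10^(2.57/10) = 1.807, G_3 = 10^(21.8/10) = 151.4
Friis cascade:
  F = 1.884 + (1.274 − 1)/0.5309 + (1.807 − 1)/62.37 = 2.412
NF = 10 log₁₀(2.412) = 3.82 dB

3.82 dB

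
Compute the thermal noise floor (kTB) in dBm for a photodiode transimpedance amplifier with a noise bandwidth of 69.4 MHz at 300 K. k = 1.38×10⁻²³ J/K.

−95.4 dBm

P_n = kTB = 1.38×10⁻²³ × 300 × 6.94×10⁷ = 2.87×10⁻¹³ W
In dBm: 10 log₁₀(2.87×10⁻¹³ / 10⁻³) = −95.4 dBm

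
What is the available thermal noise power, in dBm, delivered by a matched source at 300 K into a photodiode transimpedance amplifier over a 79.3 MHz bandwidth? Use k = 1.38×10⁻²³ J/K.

P_n = kTB = 1.38×10⁻²³ × 300 × 7.93×10⁷ = 3.28×10⁻¹³ W
In dBm: 10 log₁₀(3.28×10⁻¹³ / 10⁻³) = −94.8 dBm

−94.8 dBm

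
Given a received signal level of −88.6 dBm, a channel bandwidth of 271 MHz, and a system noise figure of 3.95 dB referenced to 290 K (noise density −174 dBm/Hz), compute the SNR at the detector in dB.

Noise floor: N = −174 + 10 log₁₀(B) + NF
10 log₁₀(2.71×10⁸) = 84.33 dB
N = −174 + 84.33 + 3.95 = −85.72 dBm
SNR = P_sig − N = −88.6 − (−85.72) = −2.88 dB → −2.9 dB

−2.9 dB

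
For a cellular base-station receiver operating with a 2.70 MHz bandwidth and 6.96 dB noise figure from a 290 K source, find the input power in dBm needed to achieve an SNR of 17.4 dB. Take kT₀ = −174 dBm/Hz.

−85.3 dBm

Sensitivity = −174 + 10 log₁₀(B) + NF + SNR_min
= −174 + 64.31 + 6.96 + 17.4
= −85.33 dBm → −85.3 dBm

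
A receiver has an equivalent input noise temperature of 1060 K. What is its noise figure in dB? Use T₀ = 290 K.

6.68 dB

F = 1 + T_e/T₀ = 1 + 1060/290 = 4.65517
NF = 10 log₁₀(4.65517) = 6.68 dB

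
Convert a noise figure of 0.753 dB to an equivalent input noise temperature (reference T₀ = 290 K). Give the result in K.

F = 10^(0.753/10) = 1.18932
T_e = (F − 1)·T₀ = (1.18932 − 1) × 290 = 54.9 K

54.9 K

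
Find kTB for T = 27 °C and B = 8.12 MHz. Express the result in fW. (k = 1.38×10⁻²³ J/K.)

T = 27 °C + 273.15 = 300.15 K
P_n = kTB = 1.38×10⁻²³ × 300.15 × 8.12×10⁶ = 3.36×10⁻¹⁴ W = 33.6 fW

33.6 fW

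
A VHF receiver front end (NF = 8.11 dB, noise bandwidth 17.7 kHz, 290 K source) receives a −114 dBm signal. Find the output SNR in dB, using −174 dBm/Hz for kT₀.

Noise floor: N = −174 + 10 log₁₀(B) + NF
10 log₁₀(1.77×10⁴) = 42.48 dB
N = −174 + 42.48 + 8.11 = −123.41 dBm
SNR = P_sig − N = −114 − (−123.41) = 9.41 dB → 9.4 dB

9.4 dB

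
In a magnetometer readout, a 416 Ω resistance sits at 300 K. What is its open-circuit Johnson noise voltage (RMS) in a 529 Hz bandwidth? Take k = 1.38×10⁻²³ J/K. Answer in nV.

V_n = √(4kTRB)
4kTRB = 4 × 1.38×10⁻²³ × 300 × 4.16×10² × 5.29×10² = 3.64×10⁻¹⁵ V²
V_n = √(3.64×10⁻¹⁵) = 6.04×10⁻⁸ V = 60.4 nV

60.4 nV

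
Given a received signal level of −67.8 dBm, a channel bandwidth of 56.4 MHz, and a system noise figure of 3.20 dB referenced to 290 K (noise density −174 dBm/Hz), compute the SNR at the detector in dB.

Noise floor: N = −174 + 10 log₁₀(B) + NF
10 log₁₀(5.64×10⁷) = 77.51 dB
N = −174 + 77.51 + 3.20 = −93.29 dBm
SNR = P_sig − N = −67.8 − (−93.29) = 25.49 dB → 25.5 dB

25.5 dB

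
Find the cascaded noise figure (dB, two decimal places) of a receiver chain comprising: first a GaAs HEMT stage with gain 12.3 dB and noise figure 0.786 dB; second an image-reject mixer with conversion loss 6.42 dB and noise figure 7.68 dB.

Convert to linear (a loss of L dB is a gain of −L dB): F_i = 10^(NF_i/10), G_i = 10^(G_i,dB/10)
  Stage 1: F_1 = 10^(0.786/10) = 1.198, G_1 = 10^(12.3/10) = 16.98
  Stage 2: F_2 = 10^(7.68/10) = 5.861, G_2 = 10^(−6.42/10) = 0.2280
Friis cascade:
  F = 1.198 + (5.861 − 1)/16.98 = 1.485
NF = 10 log₁₀(1.485) = 1.72 dB

1.72 dB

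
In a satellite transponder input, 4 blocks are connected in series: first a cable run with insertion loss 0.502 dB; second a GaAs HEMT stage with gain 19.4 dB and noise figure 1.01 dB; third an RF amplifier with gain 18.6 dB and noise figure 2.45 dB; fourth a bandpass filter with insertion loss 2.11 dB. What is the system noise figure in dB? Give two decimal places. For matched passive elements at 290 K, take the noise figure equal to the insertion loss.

Convert to linear (a loss of L dB is a gain of −L dB): F_i = 10^(NF_i/10), G_i = 10^(G_i,dB/10)
  Stage 1: F_1 = 10^(0.502/10) = 1.123, G_1 = 10^(−0.502/10) = 0.8908
  Stage 2: F_2 = 10^(1.01/10) = 1.262, G_2 = 10^(19.4/10) = 87.10
  Stage 3: F_3 = 10^(2.45/10) = 1.758, G_3 = 10^(18.6/10) = 72.44
  Stage 4: F_4 = 10^(2.11/10) = 1.626, G_4 = 10^(−2.11/10) = 0.6152
Friis cascade:
  F = 1.123 + (1.262 − 1)/0.8908 + (1.758 − 1)/77.59 + (1.626 − 1)/5621 = 1.426
NF = 10 log₁₀(1.426) = 1.54 dB

1.54 dB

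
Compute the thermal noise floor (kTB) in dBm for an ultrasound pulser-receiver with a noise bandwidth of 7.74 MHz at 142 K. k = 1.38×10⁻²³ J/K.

P_n = kTB = 1.38×10⁻²³ × 142 × 7.74×10⁶ = 1.52×10⁻¹⁴ W
In dBm: 10 log₁₀(1.52×10⁻¹⁴ / 10⁻³) = −108.2 dBm

−108.2 dBm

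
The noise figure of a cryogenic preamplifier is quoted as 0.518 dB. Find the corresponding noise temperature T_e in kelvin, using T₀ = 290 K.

F = 10^(0.518/10) = 1.12668
T_e = (F − 1)·T₀ = (1.12668 − 1) × 290 = 36.7 K

36.7 K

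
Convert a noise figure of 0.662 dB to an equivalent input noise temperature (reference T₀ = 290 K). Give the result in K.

47.8 K

F = 10^(0.662/10) = 1.16466
T_e = (F − 1)·T₀ = (1.16466 − 1) × 290 = 47.8 K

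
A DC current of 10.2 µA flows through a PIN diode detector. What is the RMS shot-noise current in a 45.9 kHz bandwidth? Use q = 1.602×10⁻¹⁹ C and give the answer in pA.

I_n = √(2qI·B)
2qI·B = 2 × 1.602×10⁻¹⁹ × 1.02×10⁻⁵ × 4.59×10⁴ = 1.50×10⁻¹⁹ A²
I_n = √(1.50×10⁻¹⁹) = 3.87×10⁻¹⁰ A = 387 pA

387 pA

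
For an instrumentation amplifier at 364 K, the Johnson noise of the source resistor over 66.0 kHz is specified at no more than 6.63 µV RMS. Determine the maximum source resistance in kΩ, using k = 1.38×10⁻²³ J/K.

Johnson–Nyquist: V_n = √(4kTRB) ⇒ R = V_n² / (4kTB)
4kTB = 4 × 1.38×10⁻²³ × 364 × 6.60×10⁴ = 1.33×10⁻¹⁵
R = (6.63×10⁻⁶)² / 1.33×10⁻¹⁵ = 3.31×10⁴ Ω = 33.1 kΩ

33.1 kΩ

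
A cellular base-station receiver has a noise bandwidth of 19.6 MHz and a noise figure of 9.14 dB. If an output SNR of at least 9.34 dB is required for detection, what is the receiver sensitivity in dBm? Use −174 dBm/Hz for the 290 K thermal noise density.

Sensitivity = −174 + 10 log₁₀(B) + NF + SNR_min
= −174 + 72.92 + 9.14 + 9.34
= −82.60 dBm → −82.6 dBm

−82.6 dBm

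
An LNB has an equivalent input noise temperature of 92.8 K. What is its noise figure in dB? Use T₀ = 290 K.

F = 1 + T_e/T₀ = 1 + 92.8/290 = 1.32
NF = 10 log₁₀(1.32) = 1.21 dB

1.21 dB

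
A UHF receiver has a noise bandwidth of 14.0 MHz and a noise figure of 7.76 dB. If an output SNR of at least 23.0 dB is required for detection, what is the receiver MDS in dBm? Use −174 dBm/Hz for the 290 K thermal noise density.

−71.8 dBm

Sensitivity = −174 + 10 log₁₀(B) + NF + SNR_min
= −174 + 71.46 + 7.76 + 23.0
= −71.78 dBm → −71.8 dBm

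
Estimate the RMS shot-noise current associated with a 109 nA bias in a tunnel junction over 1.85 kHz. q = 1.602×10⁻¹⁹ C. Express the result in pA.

I_n = √(2qI·B)
2qI·B = 2 × 1.602×10⁻¹⁹ × 1.09×10⁻⁷ × 1.85×10³ = 6.46×10⁻²³ A²
I_n = √(6.46×10⁻²³) = 8.04×10⁻¹² A = 8.04 pA

8.04 pA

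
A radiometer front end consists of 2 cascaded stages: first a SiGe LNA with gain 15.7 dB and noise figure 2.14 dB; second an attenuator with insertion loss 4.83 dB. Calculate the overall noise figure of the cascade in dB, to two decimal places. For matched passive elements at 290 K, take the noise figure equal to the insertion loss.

2.28 dB

Convert to linear (a loss of L dB is a gain of −L dB): F_i = 10^(NF_i/10), G_i = 10^(G_i,dB/10)
  Stage 1: F_1 = 10^(2.14/10) = 1.637, G_1 = 10^(15.7/10) = 37.15
  Stage 2: F_2 = 10^(4.83/10) = 3.041, G_2 = 10^(−4.83/10) = 0.3289
Friis cascade:
  F = 1.637 + (3.041 − 1)/37.15 = 1.692
NF = 10 log₁₀(1.692) = 2.28 dB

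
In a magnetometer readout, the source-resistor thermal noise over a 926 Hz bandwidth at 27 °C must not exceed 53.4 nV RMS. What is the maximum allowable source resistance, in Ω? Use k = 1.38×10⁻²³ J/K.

T = 27 °C + 273.15 = 300.15 K
Johnson–Nyquist: V_n = √(4kTRB) ⇒ R = V_n² / (4kTB)
4kTB = 4 × 1.38×10⁻²³ × 300.15 × 9.26×10² = 1.53×10⁻¹⁷
R = (5.34×10⁻⁸)² / 1.53×10⁻¹⁷ = 1.86×10² Ω = 186 Ω

186 Ω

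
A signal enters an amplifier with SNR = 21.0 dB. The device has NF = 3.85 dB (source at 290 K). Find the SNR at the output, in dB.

17.15 dB

By definition F = SNR_in/SNR_out, so in dB: SNR_out = SNR_in − NF
SNR_out = 21.0 − 3.85 = 17.15 dB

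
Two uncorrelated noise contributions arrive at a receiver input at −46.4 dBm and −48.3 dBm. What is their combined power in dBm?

−44.2 dBm

Convert to linear, add, convert back:
P₁ = 2.29×10⁻⁸ W, P₂ = 1.48×10⁻⁸ W
P_tot = 3.77×10⁻⁸ W → 10 log₁₀(P_tot / 10⁻³) = −44.2 dBm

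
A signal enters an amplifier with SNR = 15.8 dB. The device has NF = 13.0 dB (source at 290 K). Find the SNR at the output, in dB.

By definition F = SNR_in/SNR_out, so in dB: SNR_out = SNR_in − NF
SNR_out = 15.8 − 13.0 = 2.8 dB

2.8 dB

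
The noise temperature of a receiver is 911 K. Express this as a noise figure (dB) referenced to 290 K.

6.17 dB

F = 1 + T_e/T₀ = 1 + 911/290 = 4.14138
NF = 10 log₁₀(4.14138) = 6.17 dB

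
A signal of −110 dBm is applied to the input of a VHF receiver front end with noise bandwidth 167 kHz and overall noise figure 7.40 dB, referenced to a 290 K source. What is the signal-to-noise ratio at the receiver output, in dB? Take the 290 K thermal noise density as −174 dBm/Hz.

4.4 dB

Noise floor: N = −174 + 10 log₁₀(B) + NF
10 log₁₀(1.67×10⁵) = 52.23 dB
N = −174 + 52.23 + 7.40 = −114.37 dBm
SNR = P_sig − N = −110 − (−114.37) = 4.37 dB → 4.4 dB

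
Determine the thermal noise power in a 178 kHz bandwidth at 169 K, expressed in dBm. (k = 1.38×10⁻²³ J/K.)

P_n = kTB = 1.38×10⁻²³ × 169 × 1.78×10⁵ = 4.15×10⁻¹⁶ W
In dBm: 10 log₁₀(4.15×10⁻¹⁶ / 10⁻³) = −123.8 dBm

−123.8 dBm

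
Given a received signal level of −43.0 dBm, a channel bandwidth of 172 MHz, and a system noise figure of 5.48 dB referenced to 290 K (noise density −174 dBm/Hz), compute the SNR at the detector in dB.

43.2 dB

Noise floor: N = −174 + 10 log₁₀(B) + NF
10 log₁₀(1.72×10⁸) = 82.36 dB
N = −174 + 82.36 + 5.48 = −86.16 dBm
SNR = P_sig − N = −43.0 − (−86.16) = 43.16 dB → 43.2 dB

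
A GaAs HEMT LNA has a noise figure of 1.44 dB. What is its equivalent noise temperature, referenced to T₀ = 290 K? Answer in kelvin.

F = 10^(1.44/10) = 1.39316
T_e = (F − 1)·T₀ = (1.39316 − 1) × 290 = 114 K

114 K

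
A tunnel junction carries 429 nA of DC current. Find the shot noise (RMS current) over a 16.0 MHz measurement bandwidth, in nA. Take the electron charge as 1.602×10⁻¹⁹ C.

I_n = √(2qI·B)
2qI·B = 2 × 1.602×10⁻¹⁹ × 4.29×10⁻⁷ × 1.60×10⁷ = 2.20×10⁻¹⁸ A²
I_n = √(2.20×10⁻¹⁸) = 1.48×10⁻⁹ A = 1.48 nA

1.48 nA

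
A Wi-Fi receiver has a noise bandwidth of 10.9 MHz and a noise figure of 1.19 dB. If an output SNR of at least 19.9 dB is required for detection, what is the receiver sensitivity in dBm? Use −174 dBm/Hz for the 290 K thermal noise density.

Sensitivity = −174 + 10 log₁₀(B) + NF + SNR_min
= −174 + 70.37 + 1.19 + 19.9
= −82.54 dBm → −82.5 dBm

−82.5 dBm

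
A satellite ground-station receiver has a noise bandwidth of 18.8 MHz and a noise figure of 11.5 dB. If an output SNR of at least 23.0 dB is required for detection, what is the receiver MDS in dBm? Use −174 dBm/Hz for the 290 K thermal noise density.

−66.8 dBm

Sensitivity = −174 + 10 log₁₀(B) + NF + SNR_min
= −174 + 72.74 + 11.5 + 23.0
= −66.76 dBm → −66.8 dBm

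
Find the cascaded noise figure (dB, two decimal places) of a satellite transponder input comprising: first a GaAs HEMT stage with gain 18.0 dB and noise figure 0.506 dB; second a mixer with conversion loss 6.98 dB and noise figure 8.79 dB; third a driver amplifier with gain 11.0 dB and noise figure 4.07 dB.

Convert to linear (a loss of L dB is a gain of −L dB): F_i = 10^(NF_i/10), G_i = 10^(G_i,dB/10)
  Stage 1: F_1 = 10^(0.506/10) = 1.124, G_1 = 10^(18.0/10) = 63.10
  Stage 2: F_2 = 10^(8.79/10) = 7.568, G_2 = 10^(−6.98/10) = 0.2004
  Stage 3: F_3 = 10^(4.07/10) = 2.553, G_3 = 10^(11.0/10) = 12.59
Friis cascade:
  F = 1.124 + (7.568 − 1)/63.10 + (2.553 − 1)/12.65 = 1.350
NF = 10 log₁₀(1.350) = 1.30 dB

1.30 dB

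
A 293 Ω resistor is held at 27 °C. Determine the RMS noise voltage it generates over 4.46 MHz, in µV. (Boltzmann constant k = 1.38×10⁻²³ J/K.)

T = 27 °C + 273.15 = 300.15 K
V_n = √(4kTRB)
4kTRB = 4 × 1.38×10⁻²³ × 300.15 × 2.93×10² × 4.46×10⁶ = 2.17×10⁻¹¹ V²
V_n = √(2.17×10⁻¹¹) = 4.65×10⁻⁶ V = 4.65 µV

4.65 µV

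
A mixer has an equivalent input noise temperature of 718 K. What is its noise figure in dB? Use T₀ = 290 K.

5.41 dB

F = 1 + T_e/T₀ = 1 + 718/290 = 3.47586
NF = 10 log₁₀(3.47586) = 5.41 dB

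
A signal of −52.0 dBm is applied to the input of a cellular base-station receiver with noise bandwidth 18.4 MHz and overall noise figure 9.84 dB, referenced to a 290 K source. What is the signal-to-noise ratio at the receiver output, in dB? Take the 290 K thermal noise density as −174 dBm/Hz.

39.5 dB

Noise floor: N = −174 + 10 log₁₀(B) + NF
10 log₁₀(1.84×10⁷) = 72.65 dB
N = −174 + 72.65 + 9.84 = −91.51 dBm
SNR = P_sig − N = −52.0 − (−91.51) = 39.51 dB → 39.5 dB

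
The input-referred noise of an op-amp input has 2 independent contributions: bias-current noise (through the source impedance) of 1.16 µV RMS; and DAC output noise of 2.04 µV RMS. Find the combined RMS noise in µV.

2.35 µV

Uncorrelated sources add in power (mean-square): V_tot = √(ΣV_i²)
V_tot = √[(1.16×10⁻⁶)² + (2.04×10⁻⁶)²] = 2.35×10⁻⁶ V = 2.35 µV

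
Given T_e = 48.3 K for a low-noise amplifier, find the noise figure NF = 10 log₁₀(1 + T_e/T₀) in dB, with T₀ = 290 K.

0.669 dB

F = 1 + T_e/T₀ = 1 + 48.3/290 = 1.16655
NF = 10 log₁₀(1.16655) = 0.669 dB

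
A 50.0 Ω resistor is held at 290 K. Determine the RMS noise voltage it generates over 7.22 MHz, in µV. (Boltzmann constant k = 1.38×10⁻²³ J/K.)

2.40 µV

V_n = √(4kTRB)
4kTRB = 4 × 1.38×10⁻²³ × 290 × 5.00×10¹ × 7.22×10⁶ = 5.78×10⁻¹² V²
V_n = √(5.78×10⁻¹²) = 2.40×10⁻⁶ V = 2.40 µV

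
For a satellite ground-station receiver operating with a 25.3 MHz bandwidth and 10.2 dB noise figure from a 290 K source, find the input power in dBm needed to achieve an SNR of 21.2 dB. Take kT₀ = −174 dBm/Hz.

Sensitivity = −174 + 10 log₁₀(B) + NF + SNR_min
= −174 + 74.03 + 10.2 + 21.2
= −68.57 dBm → −68.6 dBm

−68.6 dBm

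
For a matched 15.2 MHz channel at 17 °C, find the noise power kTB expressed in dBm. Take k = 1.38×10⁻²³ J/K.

−102.2 dBm

T = 17 °C + 273.15 = 290.15 K
P_n = kTB = 1.38×10⁻²³ × 290.15 × 1.52×10⁷ = 6.09×10⁻¹⁴ W
In dBm: 10 log₁₀(6.09×10⁻¹⁴ / 10⁻³) = −102.2 dBm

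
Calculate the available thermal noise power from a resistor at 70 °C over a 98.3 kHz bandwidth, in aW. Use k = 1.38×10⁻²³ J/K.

465 aW

T = 70 °C + 273.15 = 343.15 K
P_n = kTB = 1.38×10⁻²³ × 343.15 × 9.83×10⁴ = 4.65×10⁻¹⁶ W = 465 aW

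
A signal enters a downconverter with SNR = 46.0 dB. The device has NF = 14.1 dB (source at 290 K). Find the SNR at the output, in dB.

31.9 dB

By definition F = SNR_in/SNR_out, so in dB: SNR_out = SNR_in − NF
SNR_out = 46.0 − 14.1 = 31.9 dB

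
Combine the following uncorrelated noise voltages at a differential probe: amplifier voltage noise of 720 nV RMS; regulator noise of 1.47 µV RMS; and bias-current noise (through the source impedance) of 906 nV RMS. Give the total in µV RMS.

1.87 µV

Uncorrelated sources add in power (mean-square): V_tot = √(ΣV_i²)
V_tot = √[(7.20×10⁻⁷)² + (1.47×10⁻⁶)² + (9.06×10⁻⁷)²] = 1.87×10⁻⁶ V = 1.87 µV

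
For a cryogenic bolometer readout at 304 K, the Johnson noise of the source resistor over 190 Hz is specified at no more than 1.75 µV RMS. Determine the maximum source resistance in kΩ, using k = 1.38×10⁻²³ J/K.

961 kΩ

Johnson–Nyquist: V_n = √(4kTRB) ⇒ R = V_n² / (4kTB)
4kTB = 4 × 1.38×10⁻²³ × 304 × 1.90×10² = 3.19×10⁻¹⁸
R = (1.75×10⁻⁶)² / 3.19×10⁻¹⁸ = 9.61×10⁵ Ω = 961 kΩ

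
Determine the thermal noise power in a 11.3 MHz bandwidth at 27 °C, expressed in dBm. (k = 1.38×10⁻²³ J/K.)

T = 27 °C + 273.15 = 300.15 K
P_n = kTB = 1.38×10⁻²³ × 300.15 × 1.13×10⁷ = 4.68×10⁻¹⁴ W
In dBm: 10 log₁₀(4.68×10⁻¹⁴ / 10⁻³) = −103.3 dBm

−103.3 dBm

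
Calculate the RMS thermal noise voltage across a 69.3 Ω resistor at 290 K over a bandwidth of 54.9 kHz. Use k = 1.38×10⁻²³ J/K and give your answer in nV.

V_n = √(4kTRB)
4kTRB = 4 × 1.38×10⁻²³ × 290 × 6.93×10¹ × 5.49×10⁴ = 6.09×10⁻¹⁴ V²
V_n = √(6.09×10⁻¹⁴) = 2.47×10⁻⁷ V = 247 nV

247 nV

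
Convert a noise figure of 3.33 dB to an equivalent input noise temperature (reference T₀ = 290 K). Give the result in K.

F = 10^(3.33/10) = 2.15278
T_e = (F − 1)·T₀ = (2.15278 − 1) × 290 = 334 K

334 K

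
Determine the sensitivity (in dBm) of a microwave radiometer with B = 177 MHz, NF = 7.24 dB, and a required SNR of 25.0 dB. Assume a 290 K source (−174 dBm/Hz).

−59.3 dBm

Sensitivity = −174 + 10 log₁₀(B) + NF + SNR_min
= −174 + 82.48 + 7.24 + 25.0
= −59.28 dBm → −59.3 dBm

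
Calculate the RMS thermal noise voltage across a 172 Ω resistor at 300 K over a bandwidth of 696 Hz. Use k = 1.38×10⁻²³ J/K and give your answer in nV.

V_n = √(4kTRB)
4kTRB = 4 × 1.38×10⁻²³ × 300 × 1.72×10² × 6.96×10² = 1.98×10⁻¹⁵ V²
V_n = √(1.98×10⁻¹⁵) = 4.45×10⁻⁸ V = 44.5 nV

44.5 nV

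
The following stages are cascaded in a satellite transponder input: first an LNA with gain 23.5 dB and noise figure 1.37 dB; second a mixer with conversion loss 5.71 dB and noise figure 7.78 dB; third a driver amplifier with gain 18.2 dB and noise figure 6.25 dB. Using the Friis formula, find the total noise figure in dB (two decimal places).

Convert to linear (a loss of L dB is a gain of −L dB): F_i = 10^(NF_i/10), G_i = 10^(G_i,dB/10)
  Stage 1: F_1 = 10^(1.37/10) = 1.371, G_1 = 10^(23.5/10) = 223.9
  Stage 2: F_2 = 10^(7.78/10) = 5.998, G_2 = 10^(−5.71/10) = 0.2685
  Stage 3: F_3 = 10^(6.25/10) = 4.217, G_3 = 10^(18.2/10) = 66.07
Friis cascade:
  F = 1.371 + (5.998 − 1)/223.9 + (4.217 − 1)/60.12 = 1.447
NF = 10 log₁₀(1.447) = 1.60 dB

1.60 dB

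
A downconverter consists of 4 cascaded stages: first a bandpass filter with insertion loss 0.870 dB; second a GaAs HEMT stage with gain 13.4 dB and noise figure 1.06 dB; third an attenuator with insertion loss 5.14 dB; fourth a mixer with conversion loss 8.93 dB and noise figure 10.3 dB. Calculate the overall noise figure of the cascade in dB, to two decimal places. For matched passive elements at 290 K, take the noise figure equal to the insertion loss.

Convert to linear (a loss of L dB is a gain of −L dB): F_i = 10^(NF_i/10), G_i = 10^(G_i,dB/10)
  Stage 1: F_1 = 10^(0.870/10) = 1.222, G_1 = 10^(−0.870/10) = 0.8185
  Stage 2: F_2 = 10^(1.06/10) = 1.276, G_2 = 10^(13.4/10) = 21.88
  Stage 3: F_3 = 10^(5.14/10) = 3.266, G_3 = 10^(−5.14/10) = 0.3062
  Stage 4: F_4 = 10^(10.3/10) = 10.72, G_4 = 10^(−8.93/10) = 0.1279
Friis cascade:
  F = 1.222 + (1.276 − 1)/0.8185 + (3.266 − 1)/17.91 + (10.72 − 1)/5.483 = 3.458
NF = 10 log₁₀(3.458) = 5.39 dB

5.39 dB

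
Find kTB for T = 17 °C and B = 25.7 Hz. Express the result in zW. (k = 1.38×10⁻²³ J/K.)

103 zW

T = 17 °C + 273.15 = 290.15 K
P_n = kTB = 1.38×10⁻²³ × 290.15 × 2.57×10¹ = 1.03×10⁻¹⁹ W = 103 zW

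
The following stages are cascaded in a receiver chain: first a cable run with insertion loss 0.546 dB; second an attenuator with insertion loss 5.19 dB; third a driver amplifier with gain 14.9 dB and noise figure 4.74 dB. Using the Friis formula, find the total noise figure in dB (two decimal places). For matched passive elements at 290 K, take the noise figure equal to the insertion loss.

Convert to linear (a loss of L dB is a gain of −L dB): F_i = 10^(NF_i/10), G_i = 10^(G_i,dB/10)
  Stage 1: F_1 = 10^(0.546/10) = 1.134, G_1 = 10^(−0.546/10) = 0.8819
  Stage 2: F_2 = 10^(5.19/10) = 3.304, G_2 = 10^(−5.19/10) = 0.3027
  Stage 3: F_3 = 10^(4.74/10) = 2.979, G_3 = 10^(14.9/10) = 30.90
Friis cascade:
  F = 1.134 + (3.304 − 1)/0.8819 + (2.979 − 1)/0.2669 = 11.16
NF = 10 log₁₀(11.16) = 10.48 dB

10.48 dB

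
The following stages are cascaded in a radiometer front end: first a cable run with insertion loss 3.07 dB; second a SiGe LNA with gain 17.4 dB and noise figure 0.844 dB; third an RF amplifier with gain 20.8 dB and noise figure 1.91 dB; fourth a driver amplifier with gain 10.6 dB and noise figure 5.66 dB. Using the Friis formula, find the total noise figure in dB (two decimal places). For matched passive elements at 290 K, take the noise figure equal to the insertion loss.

Convert to linear (a loss of L dB is a gain of −L dB): F_i = 10^(NF_i/10), G_i = 10^(G_i,dB/10)
  Stage 1: F_1 = 10^(3.07/10) = 2.028, G_1 = 10^(−3.07/10) = 0.4932
  Stage 2: F_2 = 10^(0.844/10) = 1.215, G_2 = 10^(17.4/10) = 54.95
  Stage 3: F_3 = 10^(1.91/10) = 1.552, G_3 = 10^(20.8/10) = 120.2
  Stage 4: F_4 = 10^(5.66/10) = 3.681, G_4 = 10^(10.6/10) = 11.48
Friis cascade:
  F = 2.028 + (1.215 − 1)/0.4932 + (1.552 − 1)/27.10 + (3.681 − 1)/3258 = 2.484
NF = 10 log₁₀(2.484) = 3.95 dB

3.95 dB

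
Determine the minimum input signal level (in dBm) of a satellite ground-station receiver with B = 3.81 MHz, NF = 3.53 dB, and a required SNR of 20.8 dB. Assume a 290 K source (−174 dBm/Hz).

−83.9 dBm

Sensitivity = −174 + 10 log₁₀(B) + NF + SNR_min
= −174 + 65.81 + 3.53 + 20.8
= −83.86 dBm → −83.9 dBm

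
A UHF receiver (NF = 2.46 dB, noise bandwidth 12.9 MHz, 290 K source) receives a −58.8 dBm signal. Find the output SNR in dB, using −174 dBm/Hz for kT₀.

41.6 dB

Noise floor: N = −174 + 10 log₁₀(B) + NF
10 log₁₀(1.29×10⁷) = 71.11 dB
N = −174 + 71.11 + 2.46 = −100.43 dBm
SNR = P_sig − N = −58.8 − (−100.43) = 41.63 dB → 41.6 dB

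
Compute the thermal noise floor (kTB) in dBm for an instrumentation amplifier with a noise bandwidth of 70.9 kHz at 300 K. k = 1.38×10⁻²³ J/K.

−125.3 dBm

P_n = kTB = 1.38×10⁻²³ × 300 × 7.09×10⁴ = 2.94×10⁻¹⁶ W
In dBm: 10 log₁₀(2.94×10⁻¹⁶ / 10⁻³) = −125.3 dBm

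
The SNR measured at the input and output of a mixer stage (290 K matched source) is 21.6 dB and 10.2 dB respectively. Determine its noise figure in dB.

NF (dB) = SNR_in(dB) − SNR_out(dB) when the source is at T₀
NF = 21.6 − 10.2 = 11.4 dB

11.4 dB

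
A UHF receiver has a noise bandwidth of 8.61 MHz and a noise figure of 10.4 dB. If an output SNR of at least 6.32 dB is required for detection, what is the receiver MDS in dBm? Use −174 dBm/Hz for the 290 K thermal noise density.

Sensitivity = −174 + 10 log₁₀(B) + NF + SNR_min
= −174 + 69.35 + 10.4 + 6.32
= −87.93 dBm → −87.9 dBm

−87.9 dBm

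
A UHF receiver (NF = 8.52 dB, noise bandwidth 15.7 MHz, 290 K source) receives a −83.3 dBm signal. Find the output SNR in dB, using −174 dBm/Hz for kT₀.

Noise floor: N = −174 + 10 log₁₀(B) + NF
10 log₁₀(1.57×10⁷) = 71.96 dB
N = −174 + 71.96 + 8.52 = −93.52 dBm
SNR = P_sig − N = −83.3 − (−93.52) = 10.22 dB → 10.2 dB

10.2 dB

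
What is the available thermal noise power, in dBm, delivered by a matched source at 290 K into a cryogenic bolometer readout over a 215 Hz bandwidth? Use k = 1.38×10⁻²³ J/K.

P_n = kTB = 1.38×10⁻²³ × 290 × 2.15×10² = 8.60×10⁻¹⁹ W
In dBm: 10 log₁₀(8.60×10⁻¹⁹ / 10⁻³) = −150.7 dBm

−150.7 dBm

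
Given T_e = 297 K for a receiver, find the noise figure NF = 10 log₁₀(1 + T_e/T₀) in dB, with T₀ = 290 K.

F = 1 + T_e/T₀ = 1 + 297/290 = 2.02414
NF = 10 log₁₀(2.02414) = 3.06 dB

3.06 dB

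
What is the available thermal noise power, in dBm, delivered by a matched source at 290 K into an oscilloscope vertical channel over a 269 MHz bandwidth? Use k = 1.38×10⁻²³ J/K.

P_n = kTB = 1.38×10⁻²³ × 290 × 2.69×10⁸ = 1.08×10⁻¹² W
In dBm: 10 log₁₀(1.08×10⁻¹² / 10⁻³) = −89.7 dBm

−89.7 dBm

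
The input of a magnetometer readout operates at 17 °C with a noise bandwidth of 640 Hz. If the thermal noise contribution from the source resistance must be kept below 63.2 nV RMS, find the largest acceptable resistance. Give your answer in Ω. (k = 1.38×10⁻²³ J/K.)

T = 17 °C + 273.15 = 290.15 K
Johnson–Nyquist: V_n = √(4kTRB) ⇒ R = V_n² / (4kTB)
4kTB = 4 × 1.38×10⁻²³ × 290.15 × 6.40×10² = 1.03×10⁻¹⁷
R = (6.32×10⁻⁸)² / 1.03×10⁻¹⁷ = 3.90×10² Ω = 390 Ω

390 Ω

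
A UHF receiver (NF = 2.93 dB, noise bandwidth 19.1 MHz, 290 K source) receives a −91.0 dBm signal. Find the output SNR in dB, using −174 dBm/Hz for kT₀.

Noise floor: N = −174 + 10 log₁₀(B) + NF
10 log₁₀(1.91×10⁷) = 72.81 dB
N = −174 + 72.81 + 2.93 = −98.26 dBm
SNR = P_sig − N = −91.0 − (−98.26) = 7.26 dB → 7.3 dB

7.3 dB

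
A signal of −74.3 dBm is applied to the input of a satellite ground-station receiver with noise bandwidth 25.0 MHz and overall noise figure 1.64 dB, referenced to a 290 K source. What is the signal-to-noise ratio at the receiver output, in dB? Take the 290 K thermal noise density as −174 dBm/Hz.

24.1 dB

Noise floor: N = −174 + 10 log₁₀(B) + NF
10 log₁₀(2.50×10⁷) = 73.98 dB
N = −174 + 73.98 + 1.64 = −98.38 dBm
SNR = P_sig − N = −74.3 − (−98.38) = 24.08 dB → 24.1 dB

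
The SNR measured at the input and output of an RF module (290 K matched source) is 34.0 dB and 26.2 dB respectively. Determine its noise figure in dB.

NF (dB) = SNR_in(dB) − SNR_out(dB) when the source is at T₀
NF = 34.0 − 26.2 = 7.8 dB

7.8 dB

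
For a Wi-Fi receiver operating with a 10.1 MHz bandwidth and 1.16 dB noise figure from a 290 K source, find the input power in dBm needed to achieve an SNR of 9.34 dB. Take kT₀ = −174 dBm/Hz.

Sensitivity = −174 + 10 log₁₀(B) + NF + SNR_min
= −174 + 70.04 + 1.16 + 9.34
= −93.46 dBm → −93.5 dBm

−93.5 dBm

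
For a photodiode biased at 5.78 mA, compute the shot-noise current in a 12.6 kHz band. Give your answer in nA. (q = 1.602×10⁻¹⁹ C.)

I_n = √(2qI·B)
2qI·B = 2 × 1.602×10⁻¹⁹ × 5.78×10⁻³ × 1.26×10⁴ = 2.33×10⁻¹⁷ A²
I_n = √(2.33×10⁻¹⁷) = 4.83×10⁻⁹ A = 4.83 nA

4.83 nA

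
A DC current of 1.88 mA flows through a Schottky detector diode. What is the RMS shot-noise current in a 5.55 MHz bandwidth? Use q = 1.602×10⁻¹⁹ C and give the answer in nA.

I_n = √(2qI·B)
2qI·B = 2 × 1.602×10⁻¹⁹ × 1.88×10⁻³ × 5.55×10⁶ = 3.34×10⁻¹⁵ A²
I_n = √(3.34×10⁻¹⁵) = 5.78×10⁻⁸ A = 57.8 nA

57.8 nA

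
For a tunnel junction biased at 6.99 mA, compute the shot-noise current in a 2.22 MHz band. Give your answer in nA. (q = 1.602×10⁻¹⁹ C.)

I_n = √(2qI·B)
2qI·B = 2 × 1.602×10⁻¹⁹ × 6.99×10⁻³ × 2.22×10⁶ = 4.97×10⁻¹⁵ A²
I_n = √(4.97×10⁻¹⁵) = 7.05×10⁻⁸ A = 70.5 nA

70.5 nA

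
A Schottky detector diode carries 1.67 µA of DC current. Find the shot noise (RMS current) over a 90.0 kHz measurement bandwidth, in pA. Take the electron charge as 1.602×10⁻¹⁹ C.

I_n = √(2qI·B)
2qI·B = 2 × 1.602×10⁻¹⁹ × 1.67×10⁻⁶ × 9.00×10⁴ = 4.82×10⁻²⁰ A²
I_n = √(4.82×10⁻²⁰) = 2.19×10⁻¹⁰ A = 219 pA

219 pA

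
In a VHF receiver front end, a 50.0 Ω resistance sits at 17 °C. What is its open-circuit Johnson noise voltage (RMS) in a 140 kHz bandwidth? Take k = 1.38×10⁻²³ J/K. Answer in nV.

335 nV

T = 17 °C + 273.15 = 290.15 K
V_n = √(4kTRB)
4kTRB = 4 × 1.38×10⁻²³ × 290.15 × 5.00×10¹ × 1.40×10⁵ = 1.12×10⁻¹³ V²
V_n = √(1.12×10⁻¹³) = 3.35×10⁻⁷ V = 335 nV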